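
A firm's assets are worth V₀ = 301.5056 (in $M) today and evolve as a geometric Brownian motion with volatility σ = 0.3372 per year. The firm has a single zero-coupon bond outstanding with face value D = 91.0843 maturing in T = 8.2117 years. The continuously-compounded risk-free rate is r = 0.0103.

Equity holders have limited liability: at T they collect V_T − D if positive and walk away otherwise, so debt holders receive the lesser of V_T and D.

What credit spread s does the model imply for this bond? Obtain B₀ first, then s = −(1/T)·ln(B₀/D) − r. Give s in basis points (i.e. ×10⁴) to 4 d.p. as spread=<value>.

d₁ = [ln(V₀/D) + (r + σ²/2)T] / (σ√T)
   = [ln(301.5056/91.0843) + (0.0103 + 0.5·0.3372²)·8.2117] / (0.3372·√8.2117)
   = [1.197003 + 0.551431] / 0.966282 = 1.809445
d₂ = d₁ − σ√T = 1.809445 − 0.966282 = 0.843162
N(d₁) = 0.964809,  N(d₂) = 0.800431,  e^(−rT) = 0.918898
E₀ = V₀·N(d₁) − D·e^(−rT)·N(d₂)
   = 301.5056·0.964809 − 91.0843·0.918898·0.800431 = 223.901519
B₀ = V₀ − E₀ = 301.5056 − 223.901519 = 77.604081
spread = −(1/T)·ln(B₀/D) − r = −(1/8.2117)·ln(77.604081/91.0843) − 0.0103 = 0.00920454
in basis points: 0.00920454 × 10⁴ = 92.0454 bp

spread=92.0454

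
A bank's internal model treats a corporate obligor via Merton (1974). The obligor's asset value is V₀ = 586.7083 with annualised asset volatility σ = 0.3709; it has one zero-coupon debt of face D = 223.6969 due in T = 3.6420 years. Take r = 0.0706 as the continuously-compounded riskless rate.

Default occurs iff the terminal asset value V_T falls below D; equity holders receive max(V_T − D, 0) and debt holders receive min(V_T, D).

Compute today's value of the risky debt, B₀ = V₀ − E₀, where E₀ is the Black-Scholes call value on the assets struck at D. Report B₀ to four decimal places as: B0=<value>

B0=169.2827

d₁ = [ln(V₀/D) + (r + σ²/2)T] / (σ√T)
   = [ln(586.7083/223.6969) + (0.0706 + 0.5·0.3709²)·3.6420] / (0.3709·√3.6420)
   = [0.964236 + 0.507634] / 0.707826 = 2.079422
d₂ = d₁ − σ√T = 2.079422 − 0.707826 = 1.371596
N(d₁) = 0.981211,  N(d₂) = 0.914905,  e^(−rT) = 0.773271
E₀ = V₀·N(d₁) − D·e^(−rT)·N(d₂)
   = 586.7083·0.981211 − 223.6969·0.773271·0.914905 = 417.425599
B₀ = V₀ − E₀ = 586.7083 − 417.425599 = 169.282701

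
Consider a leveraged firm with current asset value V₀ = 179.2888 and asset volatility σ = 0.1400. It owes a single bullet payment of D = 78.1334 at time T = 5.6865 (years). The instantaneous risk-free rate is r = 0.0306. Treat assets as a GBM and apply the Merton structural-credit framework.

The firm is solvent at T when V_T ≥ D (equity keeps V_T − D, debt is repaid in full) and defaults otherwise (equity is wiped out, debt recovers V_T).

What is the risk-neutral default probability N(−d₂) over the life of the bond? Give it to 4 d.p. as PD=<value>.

PD=0.0022

d₁ = [ln(V₀/D) + (r + σ²/2)T] / (σ√T)
   = [ln(179.2888/78.1334) + (0.0306 + 0.5·0.1400²)·5.6865] / (0.1400·√5.6865)
   = [0.830580 + 0.229735] / 0.333849 = 3.176028
d₂ = d₁ − σ√T = 3.176028 − 0.333849 = 2.842178
risk-neutral PD = N(−d₂) = N(-2.842178) = 0.002240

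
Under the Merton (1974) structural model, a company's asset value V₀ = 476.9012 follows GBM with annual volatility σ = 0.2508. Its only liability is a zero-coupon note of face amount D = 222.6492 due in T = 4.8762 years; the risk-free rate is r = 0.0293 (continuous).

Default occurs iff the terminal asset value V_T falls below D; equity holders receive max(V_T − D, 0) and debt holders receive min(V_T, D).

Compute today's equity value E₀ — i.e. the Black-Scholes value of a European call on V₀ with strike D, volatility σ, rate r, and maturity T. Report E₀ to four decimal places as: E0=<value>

d₁ = [ln(V₀/D) + (r + σ²/2)T] / (σ√T)
   = [ln(476.9012/222.6492) + (0.0293 + 0.5·0.2508²)·4.8762] / (0.2508·√4.8762)
   = [0.761712 + 0.296231] / 0.553820 = 1.910266
d₂ = d₁ − σ√T = 1.910266 − 0.553820 = 1.356446
N(d₁) = 0.971951,  N(d₂) = 0.912521,  e^(−rT) = 0.866864
E₀ = V₀·N(d₁) − D·e^(−rT)·N(d₂)
   = 476.9012·0.971951 − 222.6492·0.866864·0.912521 = 287.401641

E0=287.4016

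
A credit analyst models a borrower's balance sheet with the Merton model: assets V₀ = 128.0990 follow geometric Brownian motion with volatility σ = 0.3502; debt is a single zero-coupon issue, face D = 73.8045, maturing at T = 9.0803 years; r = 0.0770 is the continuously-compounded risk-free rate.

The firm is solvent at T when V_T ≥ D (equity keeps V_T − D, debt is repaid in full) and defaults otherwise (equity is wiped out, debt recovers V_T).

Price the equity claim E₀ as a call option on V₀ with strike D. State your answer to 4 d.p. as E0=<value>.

d₁ = [ln(V₀/D) + (r + σ²/2)T] / (σ√T)
   = [ln(128.0990/73.8045) + (0.0770 + 0.5·0.3502²)·9.0803] / (0.3502·√9.0803)
   = [0.551384 + 1.255987] / 1.055276 = 1.712699
d₂ = d₁ − σ√T = 1.712699 − 1.055276 = 0.657423
N(d₁) = 0.956616,  N(d₂) = 0.744545,  e^(−rT) = 0.496991
E₀ = V₀·N(d₁) − D·e^(−rT)·N(d₂)
   = 128.0990·0.956616 − 73.8045·0.496991·0.744545 = 95.231498

E0=95.2315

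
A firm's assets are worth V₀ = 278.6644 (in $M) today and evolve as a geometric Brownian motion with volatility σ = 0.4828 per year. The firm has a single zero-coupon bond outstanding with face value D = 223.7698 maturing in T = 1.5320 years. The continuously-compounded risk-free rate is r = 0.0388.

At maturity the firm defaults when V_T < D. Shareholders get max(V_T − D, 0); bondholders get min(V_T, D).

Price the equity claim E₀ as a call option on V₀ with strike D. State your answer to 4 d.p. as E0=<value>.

E0=97.3173

d₁ = [ln(V₀/D) + (r + σ²/2)T] / (σ√T)
   = [ln(278.6644/223.7698) + (0.0388 + 0.5·0.4828²)·1.5320] / (0.4828·√1.5320)
   = [0.219390 + 0.237993] / 0.597581 = 0.765392
d₂ = d₁ − σ√T = 0.765392 − 0.597581 = 0.167811
N(d₁) = 0.777981,  N(d₂) = 0.566634,  e^(−rT) = 0.942291
E₀ = V₀·N(d₁) − D·e^(−rT)·N(d₂)
   = 278.6644·0.777981 − 223.7698·0.942291·0.566634 = 97.317293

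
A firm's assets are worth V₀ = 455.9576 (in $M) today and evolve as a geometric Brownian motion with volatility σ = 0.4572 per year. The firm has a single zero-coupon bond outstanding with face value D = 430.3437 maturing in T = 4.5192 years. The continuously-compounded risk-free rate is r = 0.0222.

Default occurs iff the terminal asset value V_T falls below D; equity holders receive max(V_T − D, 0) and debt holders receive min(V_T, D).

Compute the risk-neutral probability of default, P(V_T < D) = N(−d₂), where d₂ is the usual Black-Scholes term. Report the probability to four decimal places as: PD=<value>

d₁ = [ln(V₀/D) + (r + σ²/2)T] / (σ√T)
   = [ln(455.9576/430.3437) + (0.0222 + 0.5·0.4572²)·4.5192] / (0.4572·√4.5192)
   = [0.057816 + 0.572655] / 0.971935 = 0.648676
d₂ = d₁ − σ√T = 0.648676 − 0.971935 = -0.323259
risk-neutral PD = N(−d₂) = N(0.323259) = 0.626750

PD=0.6268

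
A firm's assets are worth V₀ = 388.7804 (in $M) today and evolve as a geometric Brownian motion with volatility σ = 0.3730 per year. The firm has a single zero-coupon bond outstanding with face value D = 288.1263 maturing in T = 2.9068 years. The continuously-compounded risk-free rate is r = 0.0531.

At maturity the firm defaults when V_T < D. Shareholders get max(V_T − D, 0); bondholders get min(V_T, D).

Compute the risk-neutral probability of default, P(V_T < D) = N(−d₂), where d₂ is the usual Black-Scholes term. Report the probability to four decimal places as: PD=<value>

PD=0.3461

d₁ = [ln(V₀/D) + (r + σ²/2)T] / (σ√T)
   = [ln(388.7804/288.1263) + (0.0531 + 0.5·0.3730²)·2.9068] / (0.3730·√2.9068)
   = [0.299616 + 0.356561] / 0.635940 = 1.031821
d₂ = d₁ − σ√T = 1.031821 − 0.635940 = 0.395881
risk-neutral PD = N(−d₂) = N(-0.395881) = 0.346096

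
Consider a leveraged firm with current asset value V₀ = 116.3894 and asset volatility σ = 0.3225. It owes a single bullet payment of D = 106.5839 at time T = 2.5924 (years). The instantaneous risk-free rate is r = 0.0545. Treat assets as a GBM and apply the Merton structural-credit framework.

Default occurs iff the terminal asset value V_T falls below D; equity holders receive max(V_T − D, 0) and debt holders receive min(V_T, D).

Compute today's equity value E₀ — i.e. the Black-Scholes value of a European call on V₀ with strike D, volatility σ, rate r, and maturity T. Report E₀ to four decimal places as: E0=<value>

E0=35.3205

d₁ = [ln(V₀/D) + (r + σ²/2)T] / (σ√T)
   = [ln(116.3894/106.5839) + (0.0545 + 0.5·0.3225²)·2.5924] / (0.3225·√2.5924)
   = [0.088009 + 0.276099] / 0.519255 = 0.701212
d₂ = d₁ − σ√T = 0.701212 − 0.519255 = 0.181957
N(d₁) = 0.758415,  N(d₂) = 0.572192,  e^(−rT) = 0.868241
E₀ = V₀·N(d₁) − D·e^(−rT)·N(d₂)
   = 116.3894·0.758415 − 106.5839·0.868241·0.572192 = 35.320500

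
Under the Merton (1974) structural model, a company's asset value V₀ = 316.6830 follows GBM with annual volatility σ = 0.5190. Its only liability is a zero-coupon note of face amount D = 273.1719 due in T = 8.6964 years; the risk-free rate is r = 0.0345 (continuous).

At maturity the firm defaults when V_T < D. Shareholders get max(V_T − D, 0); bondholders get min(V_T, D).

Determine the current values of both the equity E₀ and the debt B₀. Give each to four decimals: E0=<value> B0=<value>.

d₁ = [ln(V₀/D) + (r + σ²/2)T] / (σ√T)
   = [ln(316.6830/273.1719) + (0.0345 + 0.5·0.5190²)·8.6964] / (0.5190·√8.6964)
   = [0.147800 + 1.471261] / 1.530513 = 1.057855
d₂ = d₁ − σ√T = 1.057855 − 1.530513 = -0.472658
N(d₁) = 0.854939,  N(d₂) = 0.318229,  e^(−rT) = 0.740799
E₀ = V₀·N(d₁) − D·e^(−rT)·N(d₂)
   = 316.6830·0.854939 − 273.1719·0.740799·0.318229 = 206.346251
B₀ = V₀ − E₀ = 316.6830 − 206.346251 = 110.336749

E0=206.3463 B0=110.3367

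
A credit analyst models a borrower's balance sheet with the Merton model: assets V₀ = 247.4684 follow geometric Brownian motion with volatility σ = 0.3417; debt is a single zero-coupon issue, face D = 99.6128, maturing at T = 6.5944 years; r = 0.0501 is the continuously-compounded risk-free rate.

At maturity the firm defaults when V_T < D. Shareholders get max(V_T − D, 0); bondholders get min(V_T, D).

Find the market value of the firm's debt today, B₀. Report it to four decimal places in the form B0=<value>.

d₁ = [ln(V₀/D) + (r + σ²/2)T] / (σ√T)
   = [ln(247.4684/99.6128) + (0.0501 + 0.5·0.3417²)·6.5944] / (0.3417·√6.5944)
   = [0.909992 + 0.715357] / 0.877471 = 1.852312
d₂ = d₁ − σ√T = 1.852312 − 0.877471 = 0.974841
N(d₁) = 0.968009,  N(d₂) = 0.835180,  e^(−rT) = 0.718651
E₀ = V₀·N(d₁) − D·e^(−rT)·N(d₂)
   = 247.4684·0.968009 − 99.6128·0.718651·0.835180 = 179.763826
B₀ = V₀ − E₀ = 247.4684 − 179.763826 = 67.704574

B0=67.7046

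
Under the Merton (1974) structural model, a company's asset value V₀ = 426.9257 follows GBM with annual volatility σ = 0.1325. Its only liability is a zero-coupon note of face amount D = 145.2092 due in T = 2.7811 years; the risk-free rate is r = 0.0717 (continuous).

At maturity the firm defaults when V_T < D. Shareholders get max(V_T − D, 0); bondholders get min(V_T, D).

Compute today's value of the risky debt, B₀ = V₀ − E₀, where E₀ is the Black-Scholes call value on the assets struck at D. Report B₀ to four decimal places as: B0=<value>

B0=118.9580

d₁ = [ln(V₀/D) + (r + σ²/2)T] / (σ√T)
   = [ln(426.9257/145.2092) + (0.0717 + 0.5·0.1325²)·2.7811] / (0.1325·√2.7811)
   = [1.078435 + 0.223818] / 0.220965 = 5.893468
d₂ = d₁ − σ√T = 5.893468 − 0.220965 = 5.672503
N(d₁) = 1.000000,  N(d₂) = 1.000000,  e^(−rT) = 0.819218
E₀ = V₀·N(d₁) − D·e^(−rT)·N(d₂)
   = 426.9257·1.000000 − 145.2092·0.819218·1.000000 = 307.967688
B₀ = V₀ − E₀ = 426.9257 − 307.967688 = 118.958012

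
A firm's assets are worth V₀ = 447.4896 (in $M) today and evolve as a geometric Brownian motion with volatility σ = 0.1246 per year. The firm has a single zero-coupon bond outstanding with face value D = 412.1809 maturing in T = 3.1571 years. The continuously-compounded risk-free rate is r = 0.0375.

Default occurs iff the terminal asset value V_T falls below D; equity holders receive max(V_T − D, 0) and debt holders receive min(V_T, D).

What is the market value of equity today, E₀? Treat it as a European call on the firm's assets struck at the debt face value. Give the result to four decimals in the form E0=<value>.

E0=90.1976

d₁ = [ln(V₀/D) + (r + σ²/2)T] / (σ√T)
   = [ln(447.4896/412.1809) + (0.0375 + 0.5·0.1246²)·3.1571] / (0.1246·√3.1571)
   = [0.082191 + 0.142898] / 0.221392 = 1.016700
d₂ = d₁ − σ√T = 1.016700 − 0.221392 = 0.795308
N(d₁) = 0.845352,  N(d₂) = 0.786783,  e^(−rT) = 0.888348
E₀ = V₀·N(d₁) − D·e^(−rT)·N(d₂)
   = 447.4896·0.845352 − 412.1809·0.888348·0.786783 = 90.197613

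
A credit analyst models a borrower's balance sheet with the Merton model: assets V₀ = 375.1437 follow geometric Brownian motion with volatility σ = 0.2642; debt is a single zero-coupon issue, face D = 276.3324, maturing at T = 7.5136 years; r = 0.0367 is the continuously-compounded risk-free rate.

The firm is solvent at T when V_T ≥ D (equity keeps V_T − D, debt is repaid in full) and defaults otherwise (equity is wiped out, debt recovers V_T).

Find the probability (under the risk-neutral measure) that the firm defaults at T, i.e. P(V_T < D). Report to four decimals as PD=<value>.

d₁ = [ln(V₀/D) + (r + σ²/2)T] / (σ√T)
   = [ln(375.1437/276.3324) + (0.0367 + 0.5·0.2642²)·7.5136] / (0.2642·√7.5136)
   = [0.305705 + 0.537980] / 0.724197 = 1.164993
d₂ = d₁ − σ√T = 1.164993 − 0.724197 = 0.440796
risk-neutral PD = N(−d₂) = N(-0.440796) = 0.329680

PD=0.3297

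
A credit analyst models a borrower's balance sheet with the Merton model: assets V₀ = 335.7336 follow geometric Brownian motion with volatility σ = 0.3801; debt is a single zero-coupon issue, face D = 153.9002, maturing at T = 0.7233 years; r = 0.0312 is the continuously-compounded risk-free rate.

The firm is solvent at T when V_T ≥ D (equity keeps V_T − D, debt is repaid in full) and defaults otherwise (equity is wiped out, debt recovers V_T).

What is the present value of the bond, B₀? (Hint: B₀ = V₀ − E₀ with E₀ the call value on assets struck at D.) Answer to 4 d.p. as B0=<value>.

B0=150.3141

d₁ = [ln(V₀/D) + (r + σ²/2)T] / (σ√T)
   = [ln(335.7336/153.9002) + (0.0312 + 0.5·0.3801²)·0.7233] / (0.3801·√0.7233)
   = [0.780014 + 0.074817] / 0.323264 = 2.644374
d₂ = d₁ − σ√T = 2.644374 − 0.323264 = 2.321110
N(d₁) = 0.995908,  N(d₂) = 0.989860,  e^(−rT) = 0.977686
E₀ = V₀·N(d₁) − D·e^(−rT)·N(d₂)
   = 335.7336·0.995908 − 153.9002·0.977686·0.989860 = 185.419499
B₀ = V₀ − E₀ = 335.7336 − 185.419499 = 150.314101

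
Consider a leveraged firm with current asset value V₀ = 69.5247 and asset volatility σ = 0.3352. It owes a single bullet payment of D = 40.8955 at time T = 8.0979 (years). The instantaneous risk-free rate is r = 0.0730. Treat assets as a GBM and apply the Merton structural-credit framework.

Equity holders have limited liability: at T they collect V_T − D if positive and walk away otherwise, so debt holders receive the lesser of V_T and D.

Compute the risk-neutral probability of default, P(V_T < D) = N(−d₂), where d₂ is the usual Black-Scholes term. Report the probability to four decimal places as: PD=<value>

PD=0.2422

d₁ = [ln(V₀/D) + (r + σ²/2)T] / (σ√T)
   = [ln(69.5247/40.8955) + (0.0730 + 0.5·0.3352²)·8.0979] / (0.3352·√8.0979)
   = [0.530662 + 1.046083] / 0.953872 = 1.652994
d₂ = d₁ − σ√T = 1.652994 − 0.953872 = 0.699122
risk-neutral PD = N(−d₂) = N(-0.699122) = 0.242238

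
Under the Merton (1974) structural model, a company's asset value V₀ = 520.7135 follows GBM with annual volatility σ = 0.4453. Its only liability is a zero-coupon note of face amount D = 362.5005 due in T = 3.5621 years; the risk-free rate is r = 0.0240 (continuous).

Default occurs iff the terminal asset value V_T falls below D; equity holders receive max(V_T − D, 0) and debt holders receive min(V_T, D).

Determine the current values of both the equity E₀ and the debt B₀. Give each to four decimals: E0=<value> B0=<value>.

E0=250.7266 B0=269.9869

d₁ = [ln(V₀/D) + (r + σ²/2)T] / (σ√T)
   = [ln(520.7135/362.5005) + (0.0240 + 0.5·0.4453²)·3.5621] / (0.4453·√3.5621)
   = [0.362174 + 0.438659] / 0.840438 = 0.952875
d₂ = d₁ − σ√T = 0.952875 − 0.840438 = 0.112437
N(d₁) = 0.829673,  N(d₂) = 0.544762,  e^(−rT) = 0.918062
E₀ = V₀·N(d₁) − D·e^(−rT)·N(d₂)
   = 520.7135·0.829673 − 362.5005·0.918062·0.544762 = 250.726597
B₀ = V₀ − E₀ = 520.7135 − 250.726597 = 269.986903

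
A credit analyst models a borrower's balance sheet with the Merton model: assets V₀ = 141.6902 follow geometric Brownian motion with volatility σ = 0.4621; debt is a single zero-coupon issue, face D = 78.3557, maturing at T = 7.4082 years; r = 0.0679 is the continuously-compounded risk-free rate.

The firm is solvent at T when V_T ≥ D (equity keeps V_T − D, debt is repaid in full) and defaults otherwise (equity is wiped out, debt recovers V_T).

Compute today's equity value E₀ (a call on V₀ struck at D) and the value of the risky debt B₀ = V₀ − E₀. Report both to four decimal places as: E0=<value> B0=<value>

d₁ = [ln(V₀/D) + (r + σ²/2)T] / (σ√T)
   = [ln(141.6902/78.3557) + (0.0679 + 0.5·0.4621²)·7.4082] / (0.4621·√7.4082)
   = [0.592384 + 1.293977] / 1.257744 = 1.499797
d₂ = d₁ − σ√T = 1.499797 − 1.257744 = 0.242053
N(d₁) = 0.933167,  N(d₂) = 0.595630,  e^(−rT) = 0.604704
E₀ = V₀·N(d₁) − D·e^(−rT)·N(d₂)
   = 141.6902·0.933167 − 78.3557·0.604704·0.595630 = 103.998403
B₀ = V₀ − E₀ = 141.6902 − 103.998403 = 37.691797

E0=103.9984 B0=37.6918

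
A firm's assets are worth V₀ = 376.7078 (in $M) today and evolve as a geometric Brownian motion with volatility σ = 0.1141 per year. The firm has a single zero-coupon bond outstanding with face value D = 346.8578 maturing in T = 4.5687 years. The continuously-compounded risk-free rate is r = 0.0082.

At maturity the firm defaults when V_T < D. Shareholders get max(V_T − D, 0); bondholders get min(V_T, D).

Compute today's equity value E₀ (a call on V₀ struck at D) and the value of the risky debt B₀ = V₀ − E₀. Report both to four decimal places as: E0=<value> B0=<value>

d₁ = [ln(V₀/D) + (r + σ²/2)T] / (σ√T)
   = [ln(376.7078/346.8578) + (0.0082 + 0.5·0.1141²)·4.5687] / (0.1141·√4.5687)
   = [0.082555 + 0.067203] / 0.243883 = 0.614055
d₂ = d₁ − σ√T = 0.614055 − 0.243883 = 0.370172
N(d₁) = 0.730411,  N(d₂) = 0.644373,  e^(−rT) = 0.963230
E₀ = V₀·N(d₁) − D·e^(−rT)·N(d₂)
   = 376.7078·0.730411 − 346.8578·0.963230·0.644373 = 59.863990
B₀ = V₀ − E₀ = 376.7078 − 59.863990 = 316.843810

E0=59.8640 B0=316.8438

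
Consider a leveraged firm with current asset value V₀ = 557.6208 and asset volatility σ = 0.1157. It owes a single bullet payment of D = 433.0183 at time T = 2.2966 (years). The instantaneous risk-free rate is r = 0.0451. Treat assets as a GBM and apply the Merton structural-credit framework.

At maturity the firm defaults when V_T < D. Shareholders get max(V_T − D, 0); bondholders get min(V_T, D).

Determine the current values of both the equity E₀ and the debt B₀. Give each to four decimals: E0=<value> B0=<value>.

d₁ = [ln(V₀/D) + (r + σ²/2)T] / (σ√T)
   = [ln(557.6208/433.0183) + (0.0451 + 0.5·0.1157²)·2.2966] / (0.1157·√2.2966)
   = [0.252899 + 0.118948] / 0.175338 = 2.120747
d₂ = d₁ − σ√T = 2.120747 − 0.175338 = 1.945409
N(d₁) = 0.983028,  N(d₂) = 0.974137,  e^(−rT) = 0.901607
E₀ = V₀·N(d₁) − D·e^(−rT)·N(d₂)
   = 557.6208·0.983028 − 433.0183·0.901607·0.974137 = 167.842011
B₀ = V₀ − E₀ = 557.6208 − 167.842011 = 389.778789

E0=167.8420 B0=389.7788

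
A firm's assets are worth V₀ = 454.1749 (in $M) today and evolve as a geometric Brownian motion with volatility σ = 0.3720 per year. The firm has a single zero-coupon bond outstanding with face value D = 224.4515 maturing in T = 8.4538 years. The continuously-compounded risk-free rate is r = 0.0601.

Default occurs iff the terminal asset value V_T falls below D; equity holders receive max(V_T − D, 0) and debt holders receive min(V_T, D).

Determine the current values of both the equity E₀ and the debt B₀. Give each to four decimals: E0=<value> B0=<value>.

E0=335.1391 B0=119.0358

d₁ = [ln(V₀/D) + (r + σ²/2)T] / (σ√T)
   = [ln(454.1749/224.4515) + (0.0601 + 0.5·0.3720²)·8.4538] / (0.3720·√8.4538)
   = [0.704823 + 1.093009] / 1.081606 = 1.662188
d₂ = d₁ − σ√T = 1.662188 − 1.081606 = 0.580582
N(d₁) = 0.951762,  N(d₂) = 0.719239,  e^(−rT) = 0.601654
E₀ = V₀·N(d₁) − D·e^(−rT)·N(d₂)
   = 454.1749·0.951762 − 224.4515·0.601654·0.719239 = 335.139100
B₀ = V₀ − E₀ = 454.1749 − 335.139100 = 119.035800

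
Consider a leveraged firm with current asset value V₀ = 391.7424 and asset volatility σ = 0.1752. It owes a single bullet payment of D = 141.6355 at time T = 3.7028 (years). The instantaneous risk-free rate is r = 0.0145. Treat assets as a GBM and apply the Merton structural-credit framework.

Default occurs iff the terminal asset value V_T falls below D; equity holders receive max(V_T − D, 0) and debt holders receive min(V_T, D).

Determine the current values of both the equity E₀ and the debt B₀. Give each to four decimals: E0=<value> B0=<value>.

E0=257.5263 B0=134.2161

d₁ = [ln(V₀/D) + (r + σ²/2)T] / (σ√T)
   = [ln(391.7424/141.6355) + (0.0145 + 0.5·0.1752²)·3.7028] / (0.1752·√3.7028)
   = [1.017348 + 0.110519] / 0.337131 = 3.345482
d₂ = d₁ − σ√T = 3.345482 − 0.337131 = 3.008350
N(d₁) = 0.999589,  N(d₂) = 0.998687,  e^(−rT) = 0.947725
E₀ = V₀·N(d₁) − D·e^(−rT)·N(d₂)
   = 391.7424·0.999589 − 141.6355·0.947725·0.998687 = 257.526260
B₀ = V₀ − E₀ = 391.7424 − 257.526260 = 134.216140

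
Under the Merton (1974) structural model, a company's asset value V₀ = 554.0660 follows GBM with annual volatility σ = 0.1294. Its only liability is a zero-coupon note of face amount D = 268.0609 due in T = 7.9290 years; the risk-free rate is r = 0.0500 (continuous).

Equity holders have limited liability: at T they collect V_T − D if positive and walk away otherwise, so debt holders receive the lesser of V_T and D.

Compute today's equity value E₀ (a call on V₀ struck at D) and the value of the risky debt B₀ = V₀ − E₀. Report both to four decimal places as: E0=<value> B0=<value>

E0=373.7729 B0=180.2931

d₁ = [ln(V₀/D) + (r + σ²/2)T] / (σ√T)
   = [ln(554.0660/268.0609) + (0.0500 + 0.5·0.1294²)·7.9290] / (0.1294·√7.9290)
   = [0.726070 + 0.462833] / 0.364371 = 3.262893
d₂ = d₁ − σ√T = 3.262893 − 0.364371 = 2.898522
N(d₁) = 0.999449,  N(d₂) = 0.998125,  e^(−rT) = 0.672704
E₀ = V₀·N(d₁) − D·e^(−rT)·N(d₂)
   = 554.0660·0.999449 − 268.0609·0.672704·0.998125 = 373.772913
B₀ = V₀ − E₀ = 554.0660 − 373.772913 = 180.293087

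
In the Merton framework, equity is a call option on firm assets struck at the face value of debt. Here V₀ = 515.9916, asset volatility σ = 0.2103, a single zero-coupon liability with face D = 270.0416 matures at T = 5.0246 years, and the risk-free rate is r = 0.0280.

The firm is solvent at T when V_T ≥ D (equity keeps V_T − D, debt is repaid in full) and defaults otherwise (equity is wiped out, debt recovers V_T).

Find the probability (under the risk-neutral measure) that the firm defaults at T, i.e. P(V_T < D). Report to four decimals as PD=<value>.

d₁ = [ln(V₀/D) + (r + σ²/2)T] / (σ√T)
   = [ln(515.9916/270.0416) + (0.0280 + 0.5·0.2103²)·5.0246] / (0.2103·√5.0246)
   = [0.647514 + 0.251798] / 0.471400 = 1.907746
d₂ = d₁ − σ√T = 1.907746 − 0.471400 = 1.436346
risk-neutral PD = N(−d₂) = N(-1.436346) = 0.075452

PD=0.0755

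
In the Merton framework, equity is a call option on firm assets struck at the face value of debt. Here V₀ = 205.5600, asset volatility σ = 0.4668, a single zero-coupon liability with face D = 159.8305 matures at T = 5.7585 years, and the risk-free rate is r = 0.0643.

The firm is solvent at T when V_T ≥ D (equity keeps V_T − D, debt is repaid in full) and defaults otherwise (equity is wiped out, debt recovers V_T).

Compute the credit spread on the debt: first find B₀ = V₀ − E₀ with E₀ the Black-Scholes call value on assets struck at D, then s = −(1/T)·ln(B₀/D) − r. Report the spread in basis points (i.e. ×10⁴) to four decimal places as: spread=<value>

d₁ = [ln(V₀/D) + (r + σ²/2)T] / (σ√T)
   = [ln(205.5600/159.8305) + (0.0643 + 0.5·0.4668²)·5.7585] / (0.4668·√5.7585)
   = [0.251624 + 0.997667] / 1.120174 = 1.115265
d₂ = d₁ − σ√T = 1.115265 − 1.120174 = -0.004909
N(d₁) = 0.867631,  N(d₂) = 0.498041,  e^(−rT) = 0.690547
E₀ = V₀·N(d₁) − D·e^(−rT)·N(d₂)
   = 205.5600·0.867631 − 159.8305·0.690547·0.498041 = 123.381279
B₀ = V₀ − E₀ = 205.5600 − 123.381279 = 82.178721
spread = −(1/T)·ln(B₀/D) − r = −(1/5.7585)·ln(82.178721/159.8305) − 0.0643 = 0.05121923
in basis points: 0.05121923 × 10⁴ = 512.1923 bp

spread=512.1923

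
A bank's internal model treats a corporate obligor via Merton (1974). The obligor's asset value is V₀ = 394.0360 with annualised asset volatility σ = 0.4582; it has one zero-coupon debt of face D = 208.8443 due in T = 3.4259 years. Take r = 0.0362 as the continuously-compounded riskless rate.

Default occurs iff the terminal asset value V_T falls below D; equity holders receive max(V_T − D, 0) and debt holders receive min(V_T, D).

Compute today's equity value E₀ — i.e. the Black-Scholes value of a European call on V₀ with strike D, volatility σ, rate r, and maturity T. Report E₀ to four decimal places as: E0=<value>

d₁ = [ln(V₀/D) + (r + σ²/2)T] / (σ√T)
   = [ln(394.0360/208.8443) + (0.0362 + 0.5·0.4582²)·3.4259] / (0.4582·√3.4259)
   = [0.634853 + 0.483647] / 0.848091 = 1.318844
d₂ = d₁ − σ√T = 1.318844 − 0.848091 = 0.470753
N(d₁) = 0.906389,  N(d₂) = 0.681092,  e^(−rT) = 0.883364
E₀ = V₀·N(d₁) − D·e^(−rT)·N(d₂)
   = 394.0360·0.906389 − 208.8443·0.883364·0.681092 = 231.498473

E0=231.4985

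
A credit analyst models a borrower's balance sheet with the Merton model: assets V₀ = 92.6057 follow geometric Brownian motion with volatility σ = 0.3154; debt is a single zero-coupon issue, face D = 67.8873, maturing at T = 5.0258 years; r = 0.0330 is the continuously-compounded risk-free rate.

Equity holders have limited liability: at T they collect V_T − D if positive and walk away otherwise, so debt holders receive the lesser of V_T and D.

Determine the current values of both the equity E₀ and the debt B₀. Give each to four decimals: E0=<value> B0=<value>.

E0=42.5369 B0=50.0688

d₁ = [ln(V₀/D) + (r + σ²/2)T] / (σ√T)
   = [ln(92.6057/67.8873) + (0.0330 + 0.5·0.3154²)·5.0258] / (0.3154·√5.0258)
   = [0.310502 + 0.415828] / 0.707073 = 1.027234
d₂ = d₁ − σ√T = 1.027234 − 0.707073 = 0.320161
N(d₁) = 0.847845,  N(d₂) = 0.625577,  e^(−rT) = 0.847172
E₀ = V₀·N(d₁) − D·e^(−rT)·N(d₂)
   = 92.6057·0.847845 − 67.8873·0.847172·0.625577 = 42.536949
B₀ = V₀ − E₀ = 92.6057 − 42.536949 = 50.068751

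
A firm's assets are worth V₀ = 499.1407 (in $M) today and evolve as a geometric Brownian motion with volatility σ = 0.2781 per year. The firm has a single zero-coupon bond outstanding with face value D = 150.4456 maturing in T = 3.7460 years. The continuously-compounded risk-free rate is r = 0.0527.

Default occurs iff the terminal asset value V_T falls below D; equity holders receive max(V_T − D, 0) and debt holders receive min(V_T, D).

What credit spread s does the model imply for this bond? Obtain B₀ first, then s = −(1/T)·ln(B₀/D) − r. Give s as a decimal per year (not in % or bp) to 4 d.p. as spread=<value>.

spread=0.0004

d₁ = [ln(V₀/D) + (r + σ²/2)T] / (σ√T)
   = [ln(499.1407/150.4456) + (0.0527 + 0.5·0.2781²)·3.7460] / (0.2781·√3.7460)
   = [1.199286 + 0.342271] / 0.538251 = 2.864013
d₂ = d₁ − σ√T = 2.864013 − 0.538251 = 2.325762
N(d₁) = 0.997908,  N(d₂) = 0.989984,  e^(−rT) = 0.820851
E₀ = V₀·N(d₁) − D·e^(−rT)·N(d₂)
   = 499.1407·0.997908 − 150.4456·0.820851·0.989984 = 375.840227
B₀ = V₀ − E₀ = 499.1407 − 375.840227 = 123.300473
spread = −(1/T)·ln(B₀/D) − r = −(1/3.7460)·ln(123.300473/150.4456) − 0.0527 = 0.00041728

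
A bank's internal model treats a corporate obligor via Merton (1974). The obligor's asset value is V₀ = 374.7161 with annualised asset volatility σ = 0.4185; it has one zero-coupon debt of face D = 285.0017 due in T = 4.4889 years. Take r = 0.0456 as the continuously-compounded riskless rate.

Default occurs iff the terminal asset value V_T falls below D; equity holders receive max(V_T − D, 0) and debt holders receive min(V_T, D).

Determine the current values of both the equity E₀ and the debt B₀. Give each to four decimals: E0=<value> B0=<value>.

d₁ = [ln(V₀/D) + (r + σ²/2)T] / (σ√T)
   = [ln(374.7161/285.0017) + (0.0456 + 0.5·0.4185²)·4.4889] / (0.4185·√4.4889)
   = [0.273674 + 0.597792] / 0.886677 = 0.982844
d₂ = d₁ − σ√T = 0.982844 − 0.886677 = 0.096167
N(d₁) = 0.837158,  N(d₂) = 0.538306,  e^(−rT) = 0.814897
E₀ = V₀·N(d₁) − D·e^(−rT)·N(d₂)
   = 374.7161·0.837158 − 285.0017·0.814897·0.538306 = 188.676595
B₀ = V₀ − E₀ = 374.7161 − 188.676595 = 186.039505

E0=188.6766 B0=186.0395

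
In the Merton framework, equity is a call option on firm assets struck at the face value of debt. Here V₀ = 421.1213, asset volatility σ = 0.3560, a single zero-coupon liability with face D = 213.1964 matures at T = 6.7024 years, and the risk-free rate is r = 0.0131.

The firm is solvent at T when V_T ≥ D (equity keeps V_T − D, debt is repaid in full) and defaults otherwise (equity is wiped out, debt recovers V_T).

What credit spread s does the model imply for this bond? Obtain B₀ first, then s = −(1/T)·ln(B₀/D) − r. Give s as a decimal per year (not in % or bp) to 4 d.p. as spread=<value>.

d₁ = [ln(V₀/D) + (r + σ²/2)T] / (σ√T)
   = [ln(421.1213/213.1964) + (0.0131 + 0.5·0.3560²)·6.7024] / (0.3560·√6.7024)
   = [0.680707 + 0.512519] / 0.921648 = 1.294666
d₂ = d₁ − σ√T = 1.294666 − 0.921648 = 0.373017
N(d₁) = 0.902282,  N(d₂) = 0.645432,  e^(−rT) = 0.915943
E₀ = V₀·N(d₁) − D·e^(−rT)·N(d₂)
   = 421.1213·0.902282 − 213.1964·0.915943·0.645432 = 253.933019
B₀ = V₀ − E₀ = 421.1213 − 253.933019 = 167.188281
spread = −(1/T)·ln(B₀/D) − r = −(1/6.7024)·ln(167.188281/213.1964) − 0.0131 = 0.02316957

spread=0.0232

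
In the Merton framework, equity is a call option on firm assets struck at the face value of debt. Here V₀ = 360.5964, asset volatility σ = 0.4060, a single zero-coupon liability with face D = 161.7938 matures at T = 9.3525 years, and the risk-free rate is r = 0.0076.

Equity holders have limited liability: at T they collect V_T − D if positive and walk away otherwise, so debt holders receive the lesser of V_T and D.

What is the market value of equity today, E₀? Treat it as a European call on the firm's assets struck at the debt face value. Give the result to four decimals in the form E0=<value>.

E0=246.8574

d₁ = [ln(V₀/D) + (r + σ²/2)T] / (σ√T)
   = [ln(360.5964/161.7938) + (0.0076 + 0.5·0.4060²)·9.3525] / (0.4060·√9.3525)
   = [0.801437 + 0.841893] / 1.241623 = 1.323533
d₂ = d₁ − σ√T = 1.323533 − 1.241623 = 0.081910
N(d₁) = 0.907171,  N(d₂) = 0.532641,  e^(−rT) = 0.931388
E₀ = V₀·N(d₁) − D·e^(−rT)·N(d₂)
   = 360.5964·0.907171 − 161.7938·0.931388·0.532641 = 246.857416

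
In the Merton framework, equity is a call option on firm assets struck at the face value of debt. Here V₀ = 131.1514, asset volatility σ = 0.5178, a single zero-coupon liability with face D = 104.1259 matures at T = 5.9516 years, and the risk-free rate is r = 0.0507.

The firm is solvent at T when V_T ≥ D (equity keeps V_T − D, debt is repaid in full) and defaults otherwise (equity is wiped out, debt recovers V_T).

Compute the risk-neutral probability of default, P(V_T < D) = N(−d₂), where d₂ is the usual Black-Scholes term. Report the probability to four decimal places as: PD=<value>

d₁ = [ln(V₀/D) + (r + σ²/2)T] / (σ√T)
   = [ln(131.1514/104.1259) + (0.0507 + 0.5·0.5178²)·5.9516] / (0.5178·√5.9516)
   = [0.230752 + 1.099608] / 1.263220 = 1.053150
d₂ = d₁ − σ√T = 1.053150 − 1.263220 = -0.210070
risk-neutral PD = N(−d₂) = N(0.210070) = 0.583193

PD=0.5832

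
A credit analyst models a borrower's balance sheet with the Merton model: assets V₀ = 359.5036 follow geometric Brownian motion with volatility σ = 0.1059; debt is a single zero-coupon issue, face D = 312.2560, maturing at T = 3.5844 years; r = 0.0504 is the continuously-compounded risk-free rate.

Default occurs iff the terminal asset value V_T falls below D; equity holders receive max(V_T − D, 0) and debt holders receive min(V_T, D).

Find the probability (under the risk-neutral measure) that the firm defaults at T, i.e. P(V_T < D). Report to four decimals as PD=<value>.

d₁ = [ln(V₀/D) + (r + σ²/2)T] / (σ√T)
   = [ln(359.5036/312.2560) + (0.0504 + 0.5·0.1059²)·3.5844] / (0.1059·√3.5844)
   = [0.140901 + 0.200753] / 0.200495 = 1.704049
d₂ = d₁ − σ√T = 1.704049 − 0.200495 = 1.503553
risk-neutral PD = N(−d₂) = N(-1.503553) = 0.066348

PD=0.0663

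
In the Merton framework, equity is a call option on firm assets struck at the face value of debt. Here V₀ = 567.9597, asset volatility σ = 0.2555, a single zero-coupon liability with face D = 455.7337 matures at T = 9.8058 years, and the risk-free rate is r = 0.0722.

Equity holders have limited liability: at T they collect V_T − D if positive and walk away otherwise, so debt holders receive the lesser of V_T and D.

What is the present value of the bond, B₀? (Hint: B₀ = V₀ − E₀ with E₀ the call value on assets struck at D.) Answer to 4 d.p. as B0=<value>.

B0=208.0253

d₁ = [ln(V₀/D) + (r + σ²/2)T] / (σ√T)
   = [ln(567.9597/455.7337) + (0.0722 + 0.5·0.2555²)·9.8058] / (0.2555·√9.8058)
   = [0.220142 + 1.028041] / 0.800078 = 1.560076
d₂ = d₁ − σ√T = 1.560076 − 0.800078 = 0.759998
N(d₁) = 0.940629,  N(d₂) = 0.776372,  e^(−rT) = 0.492639
E₀ = V₀·N(d₁) − D·e^(−rT)·N(d₂)
   = 567.9597·0.940629 − 455.7337·0.492639·0.776372 = 359.934416
B₀ = V₀ − E₀ = 567.9597 − 359.934416 = 208.025284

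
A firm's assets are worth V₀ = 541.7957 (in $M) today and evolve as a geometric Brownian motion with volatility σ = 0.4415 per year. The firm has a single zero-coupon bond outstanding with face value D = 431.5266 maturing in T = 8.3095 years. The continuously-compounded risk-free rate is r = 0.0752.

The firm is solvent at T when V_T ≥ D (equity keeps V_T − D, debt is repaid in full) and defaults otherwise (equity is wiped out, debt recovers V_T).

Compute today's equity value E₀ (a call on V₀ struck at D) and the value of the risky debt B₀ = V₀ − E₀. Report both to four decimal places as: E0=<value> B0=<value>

d₁ = [ln(V₀/D) + (r + σ²/2)T] / (σ√T)
   = [ln(541.7957/431.5266) + (0.0752 + 0.5·0.4415²)·8.3095] / (0.4415·√8.3095)
   = [0.227560 + 1.434728] / 1.272677 = 1.306135
d₂ = d₁ − σ√T = 1.306135 − 1.272677 = 0.033458
N(d₁) = 0.904247,  N(d₂) = 0.513345,  e^(−rT) = 0.535329
E₀ = V₀·N(d₁) − D·e^(−rT)·N(d₂)
   = 541.7957·0.904247 − 431.5266·0.535329·0.513345 = 371.329786
B₀ = V₀ − E₀ = 541.7957 − 371.329786 = 170.465914

E0=371.3298 B0=170.4659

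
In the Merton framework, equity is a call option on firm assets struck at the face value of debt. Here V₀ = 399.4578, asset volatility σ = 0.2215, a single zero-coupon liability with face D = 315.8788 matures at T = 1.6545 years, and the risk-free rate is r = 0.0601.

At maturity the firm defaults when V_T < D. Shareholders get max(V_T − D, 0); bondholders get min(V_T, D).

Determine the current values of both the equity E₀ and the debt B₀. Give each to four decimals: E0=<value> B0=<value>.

E0=119.1480 B0=280.3098

d₁ = [ln(V₀/D) + (r + σ²/2)T] / (σ√T)
   = [ln(399.4578/315.8788) + (0.0601 + 0.5·0.2215²)·1.6545] / (0.2215·√1.6545)
   = [0.234750 + 0.140022] / 0.284910 = 1.315406
d₂ = d₁ − σ√T = 1.315406 − 0.284910 = 1.030496
N(d₁) = 0.905813,  N(d₂) = 0.848611,  e^(−rT) = 0.905348
E₀ = V₀·N(d₁) − D·e^(−rT)·N(d₂)
   = 399.4578·0.905813 − 315.8788·0.905348·0.848611 = 119.147953
B₀ = V₀ − E₀ = 399.4578 − 119.147953 = 280.309847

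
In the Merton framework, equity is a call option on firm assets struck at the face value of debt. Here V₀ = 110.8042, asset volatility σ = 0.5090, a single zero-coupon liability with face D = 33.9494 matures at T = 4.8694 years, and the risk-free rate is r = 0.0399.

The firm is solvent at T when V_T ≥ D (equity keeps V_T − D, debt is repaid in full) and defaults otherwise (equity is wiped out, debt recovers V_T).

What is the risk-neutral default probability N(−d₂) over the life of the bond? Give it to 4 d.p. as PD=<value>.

d₁ = [ln(V₀/D) + (r + σ²/2)T] / (σ√T)
   = [ln(110.8042/33.9494) + (0.0399 + 0.5·0.5090²)·4.8694] / (0.5090·√4.8694)
   = [1.182893 + 0.825074] / 1.123196 = 1.787727
d₂ = d₁ − σ√T = 1.787727 − 1.123196 = 0.664531
risk-neutral PD = N(−d₂) = N(-0.664531) = 0.253175

PD=0.2532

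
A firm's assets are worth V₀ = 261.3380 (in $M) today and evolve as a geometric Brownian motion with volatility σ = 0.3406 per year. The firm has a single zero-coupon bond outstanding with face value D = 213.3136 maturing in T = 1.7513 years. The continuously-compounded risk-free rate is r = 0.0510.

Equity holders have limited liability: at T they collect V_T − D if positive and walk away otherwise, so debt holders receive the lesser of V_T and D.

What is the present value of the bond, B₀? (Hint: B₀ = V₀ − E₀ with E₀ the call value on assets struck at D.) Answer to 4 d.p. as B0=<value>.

B0=179.4588

d₁ = [ln(V₀/D) + (r + σ²/2)T] / (σ√T)
   = [ln(261.3380/213.3136) + (0.0510 + 0.5·0.3406²)·1.7513] / (0.3406·√1.7513)
   = [0.203051 + 0.190899] / 0.450739 = 0.874010
d₂ = d₁ − σ√T = 0.874010 − 0.450739 = 0.423271
N(d₁) = 0.808944,  N(d₂) = 0.663951,  e^(−rT) = 0.914556
E₀ = V₀·N(d₁) − D·e^(−rT)·N(d₂)
   = 261.3380·0.808944 − 213.3136·0.914556·0.663951 = 81.879242
B₀ = V₀ − E₀ = 261.3380 − 81.879242 = 179.458758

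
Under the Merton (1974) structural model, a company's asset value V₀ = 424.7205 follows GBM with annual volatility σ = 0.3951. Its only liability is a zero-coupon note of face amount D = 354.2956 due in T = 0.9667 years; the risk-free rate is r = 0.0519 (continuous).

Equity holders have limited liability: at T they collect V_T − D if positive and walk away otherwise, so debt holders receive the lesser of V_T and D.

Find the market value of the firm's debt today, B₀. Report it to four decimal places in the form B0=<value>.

d₁ = [ln(V₀/D) + (r + σ²/2)T] / (σ√T)
   = [ln(424.7205/354.2956) + (0.0519 + 0.5·0.3951²)·0.9667] / (0.3951·√0.9667)
   = [0.181300 + 0.125625] / 0.388466 = 0.790093
d₂ = d₁ − σ√T = 0.790093 − 0.388466 = 0.401627
N(d₁) = 0.785263,  N(d₂) = 0.656021,  e^(−rT) = 0.951066
E₀ = V₀·N(d₁) − D·e^(−rT)·N(d₂)
   = 424.7205·0.785263 − 354.2956·0.951066·0.656021 = 112.465618
B₀ = V₀ − E₀ = 424.7205 − 112.465618 = 312.254882

B0=312.2549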